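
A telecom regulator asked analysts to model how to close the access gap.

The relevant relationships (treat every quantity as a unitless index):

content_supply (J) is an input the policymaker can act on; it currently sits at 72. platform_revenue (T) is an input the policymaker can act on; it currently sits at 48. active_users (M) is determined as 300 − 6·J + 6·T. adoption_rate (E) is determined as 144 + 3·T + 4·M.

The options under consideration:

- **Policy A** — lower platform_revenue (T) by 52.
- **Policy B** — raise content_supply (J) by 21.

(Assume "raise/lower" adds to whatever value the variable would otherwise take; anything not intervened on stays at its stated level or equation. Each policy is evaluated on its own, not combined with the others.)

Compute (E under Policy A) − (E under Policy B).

-900

Policy A (T − 52):
  J = 72
  T = 48 − 52 = -4
  M = 300 − 6·72 + 6·(-4) = -156
  E = 144 + 3·(-4) + 4·(-156) = -492
Policy B (J + 21):
  J = 72 + 21 = 93
  T = 48
  M = 300 − 6·93 + 6·48 = 30
  E = 144 + 3·48 + 4·30 = 408
E: -492 − 408 = -900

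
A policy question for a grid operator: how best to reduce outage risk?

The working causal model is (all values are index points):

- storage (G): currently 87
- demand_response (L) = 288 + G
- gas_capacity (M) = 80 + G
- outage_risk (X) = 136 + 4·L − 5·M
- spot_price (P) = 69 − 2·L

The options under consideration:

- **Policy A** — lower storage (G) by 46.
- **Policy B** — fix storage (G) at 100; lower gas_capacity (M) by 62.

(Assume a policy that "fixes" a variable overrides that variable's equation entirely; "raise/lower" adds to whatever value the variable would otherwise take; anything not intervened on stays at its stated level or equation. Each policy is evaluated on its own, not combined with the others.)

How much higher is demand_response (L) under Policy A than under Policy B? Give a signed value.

-59

Policy A (G − 46):
  G = 87 − 46 = 41
  L = 288 + 41 = 329
Policy B (G := 100, M − 62):
  G = 100
  L = 288 + 100 = 388
L: 329 − 388 = -59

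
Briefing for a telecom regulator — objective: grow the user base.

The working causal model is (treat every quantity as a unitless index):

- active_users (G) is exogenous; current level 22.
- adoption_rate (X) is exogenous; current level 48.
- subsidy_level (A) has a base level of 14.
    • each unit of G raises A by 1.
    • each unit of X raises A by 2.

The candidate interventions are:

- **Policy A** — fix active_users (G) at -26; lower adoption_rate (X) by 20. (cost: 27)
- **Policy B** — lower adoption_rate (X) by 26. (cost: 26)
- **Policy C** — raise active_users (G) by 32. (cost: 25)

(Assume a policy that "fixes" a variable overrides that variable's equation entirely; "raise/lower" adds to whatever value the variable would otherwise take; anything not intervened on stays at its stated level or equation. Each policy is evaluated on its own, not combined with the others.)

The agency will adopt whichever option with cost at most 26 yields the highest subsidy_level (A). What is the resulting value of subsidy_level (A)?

Policy B (X − 26):
  G = 22
  X = 48 − 26 = 22
  A = 14 + 22 + 2·22 = 80
Policy C (G + 32):
  G = 22 + 32 = 54
  X = 48
  A = 14 + 54 + 2·48 = 164
Comparing — Policy B: A=80, Policy C: A=164. Highest is 164 (Policy C).

164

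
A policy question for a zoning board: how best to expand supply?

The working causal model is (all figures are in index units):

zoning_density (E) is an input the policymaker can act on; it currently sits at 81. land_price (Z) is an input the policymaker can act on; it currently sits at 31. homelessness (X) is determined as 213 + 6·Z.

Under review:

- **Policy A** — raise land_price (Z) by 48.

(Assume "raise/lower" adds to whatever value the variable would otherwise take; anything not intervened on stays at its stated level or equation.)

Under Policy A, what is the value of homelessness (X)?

687

Policy A (Z + 48):
  Z = 31 + 48 = 79
  X = 213 + 6·79 = 687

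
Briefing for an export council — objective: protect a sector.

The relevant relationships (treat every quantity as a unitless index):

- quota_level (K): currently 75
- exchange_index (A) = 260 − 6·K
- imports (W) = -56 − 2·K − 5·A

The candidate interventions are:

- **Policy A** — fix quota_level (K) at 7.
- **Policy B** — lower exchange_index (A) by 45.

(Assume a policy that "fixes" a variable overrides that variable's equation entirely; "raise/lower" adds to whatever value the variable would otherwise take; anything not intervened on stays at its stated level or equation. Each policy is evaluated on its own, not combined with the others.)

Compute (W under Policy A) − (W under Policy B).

Policy A (K := 7):
  K = 7
  A = 260 − 6·7 = 218
  W = -56 − 2·7 − 5·218 = -1160
Policy B (A − 45):
  K = 75
  A = 260 − 6·75 (−45 from intervention) = -235
  W = -56 − 2·75 − 5·(-235) = 969
W: -1160 − 969 = -2129

-2129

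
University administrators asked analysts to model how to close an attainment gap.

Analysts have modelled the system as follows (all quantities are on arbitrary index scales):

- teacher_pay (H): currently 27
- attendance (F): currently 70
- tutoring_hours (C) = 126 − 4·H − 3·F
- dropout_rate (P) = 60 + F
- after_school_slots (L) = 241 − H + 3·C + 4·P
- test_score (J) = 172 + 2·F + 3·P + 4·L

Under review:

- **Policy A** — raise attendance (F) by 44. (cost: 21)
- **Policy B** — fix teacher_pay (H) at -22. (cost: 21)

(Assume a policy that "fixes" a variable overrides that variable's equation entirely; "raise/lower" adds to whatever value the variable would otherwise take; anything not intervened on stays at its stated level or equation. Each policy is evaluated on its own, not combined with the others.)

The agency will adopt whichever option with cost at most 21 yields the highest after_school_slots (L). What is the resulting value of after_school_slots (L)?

Policy A (F + 44):
  H = 27
  F = 70 + 44 = 114
  C = 126 − 4·27 − 3·114 = -324
  P = 60 + 114 = 174
  L = 241 − 27 + 3·(-324) + 4·174 = -62
Policy B (H := -22):
  H = -22
  F = 70
  C = 126 − 4·(-22) − 3·70 = 4
  P = 60 + 70 = 130
  L = 241 − (-22) + 3·4 + 4·130 = 795
Comparing — Policy A: L=-62, Policy B: L=795. Highest is 795 (Policy B).

795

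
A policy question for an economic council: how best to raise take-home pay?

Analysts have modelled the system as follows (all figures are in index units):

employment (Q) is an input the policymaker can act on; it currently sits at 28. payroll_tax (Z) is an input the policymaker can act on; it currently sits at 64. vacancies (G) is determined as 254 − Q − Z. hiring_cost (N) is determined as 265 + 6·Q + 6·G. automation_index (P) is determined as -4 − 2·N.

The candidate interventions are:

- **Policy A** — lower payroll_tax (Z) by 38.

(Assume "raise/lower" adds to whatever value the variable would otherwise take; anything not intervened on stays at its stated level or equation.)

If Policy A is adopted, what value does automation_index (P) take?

-3270

Policy A (Z − 38):
  Q = 28
  Z = 64 − 38 = 26
  G = 254 − 28 − 26 = 200
  N = 265 + 6·28 + 6·200 = 1633
  P = -4 − 2·1633 = -3270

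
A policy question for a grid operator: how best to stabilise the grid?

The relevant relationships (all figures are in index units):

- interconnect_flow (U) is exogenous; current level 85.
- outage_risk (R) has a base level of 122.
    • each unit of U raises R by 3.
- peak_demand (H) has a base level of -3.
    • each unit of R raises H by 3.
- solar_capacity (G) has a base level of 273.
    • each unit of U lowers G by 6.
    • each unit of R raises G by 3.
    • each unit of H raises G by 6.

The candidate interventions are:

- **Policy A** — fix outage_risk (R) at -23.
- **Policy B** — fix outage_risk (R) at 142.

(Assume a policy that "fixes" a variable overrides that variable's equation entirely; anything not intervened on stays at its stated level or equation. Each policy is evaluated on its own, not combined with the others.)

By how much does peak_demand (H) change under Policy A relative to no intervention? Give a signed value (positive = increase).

Baseline:
  U = 85
  R = 122 + 3·85 = 377
  H = -3 + 3·377 = 1128
Policy A (R := -23):
  U = 85
  R = -23
  H = -3 + 3·(-23) = -72
Change in H: -72 − 1128 = -1200

-1200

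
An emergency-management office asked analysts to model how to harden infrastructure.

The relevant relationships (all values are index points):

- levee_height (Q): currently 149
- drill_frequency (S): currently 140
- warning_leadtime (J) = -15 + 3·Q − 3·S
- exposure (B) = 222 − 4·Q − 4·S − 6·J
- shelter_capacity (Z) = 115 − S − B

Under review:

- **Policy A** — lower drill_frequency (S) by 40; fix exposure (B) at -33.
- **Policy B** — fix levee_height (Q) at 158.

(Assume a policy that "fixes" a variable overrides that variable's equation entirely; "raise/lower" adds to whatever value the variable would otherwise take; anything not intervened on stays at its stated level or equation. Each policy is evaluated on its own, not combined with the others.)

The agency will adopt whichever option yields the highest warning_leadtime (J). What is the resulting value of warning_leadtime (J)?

132

Policy A (S − 40, B := -33):
  Q = 149
  S = 140 − 40 = 100
  J = -15 + 3·149 − 3·100 = 132
Policy B (Q := 158):
  Q = 158
  S = 140
  J = -15 + 3·158 − 3·140 = 39
Comparing — Policy A: J=132, Policy B: J=39. Highest is 132 (Policy A).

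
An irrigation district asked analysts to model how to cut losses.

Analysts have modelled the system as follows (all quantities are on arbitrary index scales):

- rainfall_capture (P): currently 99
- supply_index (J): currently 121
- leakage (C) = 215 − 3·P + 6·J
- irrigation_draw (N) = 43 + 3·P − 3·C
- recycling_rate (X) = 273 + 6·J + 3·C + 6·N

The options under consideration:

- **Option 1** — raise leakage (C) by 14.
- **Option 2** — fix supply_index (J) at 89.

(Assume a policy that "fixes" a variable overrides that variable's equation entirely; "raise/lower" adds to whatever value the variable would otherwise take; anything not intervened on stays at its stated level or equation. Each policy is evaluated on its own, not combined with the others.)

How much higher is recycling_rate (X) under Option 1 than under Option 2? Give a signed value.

Option 1 (C + 14):
  P = 99
  J = 121
  C = 215 − 3·99 + 6·121 (+14 from intervention) = 658
  N = 43 + 3·99 − 3·658 = -1634
  X = 273 + 6·121 + 3·658 + 6·(-1634) = -6831
Option 2 (J := 89):
  P = 99
  J = 89
  C = 215 − 3·99 + 6·89 = 452
  N = 43 + 3·99 − 3·452 = -1016
  X = 273 + 6·89 + 3·452 + 6·(-1016) = -3933
X: -6831 − (-3933) = -2898

-2898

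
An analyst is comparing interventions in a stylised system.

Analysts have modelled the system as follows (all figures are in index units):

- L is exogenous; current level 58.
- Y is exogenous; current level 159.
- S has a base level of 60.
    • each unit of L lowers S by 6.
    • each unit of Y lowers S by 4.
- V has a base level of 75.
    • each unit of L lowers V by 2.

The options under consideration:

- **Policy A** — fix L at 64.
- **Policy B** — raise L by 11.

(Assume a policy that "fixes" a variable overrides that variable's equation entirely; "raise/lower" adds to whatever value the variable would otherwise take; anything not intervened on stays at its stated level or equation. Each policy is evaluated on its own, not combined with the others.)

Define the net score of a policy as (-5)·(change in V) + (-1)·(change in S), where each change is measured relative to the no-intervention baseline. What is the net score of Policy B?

Baseline:
  L = 58
  Y = 159
  S = 60 − 6·58 − 4·159 = -924
  V = 75 − 2·58 = -41
Policy B (L + 11):
  L = 58 + 11 = 69
  Y = 159
  S = 60 − 6·69 − 4·159 = -990
  V = 75 − 2·69 = -63
ΔV = -63 − (-41) = -22; ΔS = -990 − (-924) = -66
Score = (-5)·(-22) + (-1)·(-66) = 176

176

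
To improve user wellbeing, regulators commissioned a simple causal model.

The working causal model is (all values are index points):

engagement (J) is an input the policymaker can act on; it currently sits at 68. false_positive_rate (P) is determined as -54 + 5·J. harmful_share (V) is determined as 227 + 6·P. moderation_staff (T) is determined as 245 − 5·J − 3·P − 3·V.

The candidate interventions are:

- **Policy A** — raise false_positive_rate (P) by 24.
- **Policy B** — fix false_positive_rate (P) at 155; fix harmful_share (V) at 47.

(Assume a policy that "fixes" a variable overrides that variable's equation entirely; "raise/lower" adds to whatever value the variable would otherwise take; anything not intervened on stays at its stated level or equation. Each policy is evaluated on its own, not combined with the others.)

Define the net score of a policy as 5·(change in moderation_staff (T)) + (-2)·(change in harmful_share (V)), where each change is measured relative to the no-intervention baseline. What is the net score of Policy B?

34197

Baseline:
  J = 68
  P = -54 + 5·68 = 286
  V = 227 + 6·286 = 1943
  T = 245 − 5·68 − 3·286 − 3·1943 = -6782
Policy B (P := 155, V := 47):
  J = 68
  P = 155
  V = 47
  T = 245 − 5·68 − 3·155 − 3·47 = -701
ΔT = -701 − (-6782) = 6081; ΔV = 47 − 1943 = -1896
Score = 5·6081 + (-2)·(-1896) = 34197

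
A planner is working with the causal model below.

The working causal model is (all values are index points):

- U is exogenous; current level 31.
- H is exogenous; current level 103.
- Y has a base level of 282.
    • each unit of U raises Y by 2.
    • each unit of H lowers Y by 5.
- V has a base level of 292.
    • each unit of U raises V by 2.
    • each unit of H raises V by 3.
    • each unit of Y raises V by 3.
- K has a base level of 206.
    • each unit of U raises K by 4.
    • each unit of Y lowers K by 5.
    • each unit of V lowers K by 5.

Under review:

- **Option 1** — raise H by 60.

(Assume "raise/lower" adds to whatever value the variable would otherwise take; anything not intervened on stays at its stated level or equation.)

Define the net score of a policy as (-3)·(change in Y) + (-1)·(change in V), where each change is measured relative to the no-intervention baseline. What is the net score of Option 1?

Baseline:
  U = 31
  H = 103
  Y = 282 + 2·31 − 5·103 = -171
  V = 292 + 2·31 + 3·103 + 3·(-171) = 150
Option 1 (H + 60):
  U = 31
  H = 103 + 60 = 163
  Y = 282 + 2·31 − 5·163 = -471
  V = 292 + 2·31 + 3·163 + 3·(-471) = -570
ΔY = -471 − (-171) = -300; ΔV = -570 − 150 = -720
Score = (-3)·(-300) + (-1)·(-720) = 1620

1620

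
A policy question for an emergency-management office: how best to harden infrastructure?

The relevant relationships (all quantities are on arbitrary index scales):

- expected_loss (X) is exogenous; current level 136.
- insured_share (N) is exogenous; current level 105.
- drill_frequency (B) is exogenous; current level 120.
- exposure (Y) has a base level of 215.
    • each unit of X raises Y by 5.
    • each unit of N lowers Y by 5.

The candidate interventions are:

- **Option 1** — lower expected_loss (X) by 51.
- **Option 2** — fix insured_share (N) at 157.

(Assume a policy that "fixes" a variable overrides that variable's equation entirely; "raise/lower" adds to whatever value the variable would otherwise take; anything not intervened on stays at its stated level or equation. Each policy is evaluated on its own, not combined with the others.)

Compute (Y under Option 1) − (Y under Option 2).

Option 1 (X − 51):
  X = 136 − 51 = 85
  N = 105
  Y = 215 + 5·85 − 5·105 = 115
Option 2 (N := 157):
  X = 136
  N = 157
  Y = 215 + 5·136 − 5·157 = 110
Y: 115 − 110 = 5

5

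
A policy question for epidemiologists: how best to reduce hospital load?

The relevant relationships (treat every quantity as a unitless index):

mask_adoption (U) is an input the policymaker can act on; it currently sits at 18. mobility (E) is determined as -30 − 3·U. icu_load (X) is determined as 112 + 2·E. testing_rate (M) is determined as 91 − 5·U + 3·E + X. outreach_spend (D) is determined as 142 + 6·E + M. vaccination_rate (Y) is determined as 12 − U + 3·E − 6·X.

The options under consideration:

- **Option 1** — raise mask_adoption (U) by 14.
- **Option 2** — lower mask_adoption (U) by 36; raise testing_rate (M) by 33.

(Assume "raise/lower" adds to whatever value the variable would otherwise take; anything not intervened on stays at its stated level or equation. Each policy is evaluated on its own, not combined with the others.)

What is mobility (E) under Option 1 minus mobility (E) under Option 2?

Option 1 (U + 14):
  U = 18 + 14 = 32
  E = -30 − 3·32 = -126
Option 2 (U − 36, M + 33):
  U = 18 − 36 = -18
  E = -30 − 3·(-18) = 24
E: -126 − 24 = -150

-150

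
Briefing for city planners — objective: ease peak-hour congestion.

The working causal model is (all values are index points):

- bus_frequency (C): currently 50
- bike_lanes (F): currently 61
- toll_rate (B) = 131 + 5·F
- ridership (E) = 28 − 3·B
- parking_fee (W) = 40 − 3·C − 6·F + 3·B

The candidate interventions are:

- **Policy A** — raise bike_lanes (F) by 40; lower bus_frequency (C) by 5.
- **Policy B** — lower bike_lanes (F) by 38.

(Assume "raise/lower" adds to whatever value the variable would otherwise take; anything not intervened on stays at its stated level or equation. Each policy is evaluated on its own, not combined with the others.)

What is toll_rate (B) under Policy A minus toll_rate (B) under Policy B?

390

Policy A (F + 40, C − 5):
  F = 61 + 40 = 101
  B = 131 + 5·101 = 636
Policy B (F − 38):
  F = 61 − 38 = 23
  B = 131 + 5·23 = 246
B: 636 − 246 = 390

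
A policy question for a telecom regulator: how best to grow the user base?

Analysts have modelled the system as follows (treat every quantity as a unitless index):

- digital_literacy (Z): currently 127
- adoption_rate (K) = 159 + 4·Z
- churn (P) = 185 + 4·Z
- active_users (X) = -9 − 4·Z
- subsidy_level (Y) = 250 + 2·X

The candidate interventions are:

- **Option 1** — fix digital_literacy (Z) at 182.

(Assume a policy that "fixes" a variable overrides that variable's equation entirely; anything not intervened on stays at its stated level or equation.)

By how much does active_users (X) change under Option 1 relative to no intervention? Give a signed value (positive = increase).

Baseline:
  Z = 127
  X = -9 − 4·127 = -517
Option 1 (Z := 182):
  Z = 182
  X = -9 − 4·182 = -737
Change in X: -737 − (-517) = -220

-220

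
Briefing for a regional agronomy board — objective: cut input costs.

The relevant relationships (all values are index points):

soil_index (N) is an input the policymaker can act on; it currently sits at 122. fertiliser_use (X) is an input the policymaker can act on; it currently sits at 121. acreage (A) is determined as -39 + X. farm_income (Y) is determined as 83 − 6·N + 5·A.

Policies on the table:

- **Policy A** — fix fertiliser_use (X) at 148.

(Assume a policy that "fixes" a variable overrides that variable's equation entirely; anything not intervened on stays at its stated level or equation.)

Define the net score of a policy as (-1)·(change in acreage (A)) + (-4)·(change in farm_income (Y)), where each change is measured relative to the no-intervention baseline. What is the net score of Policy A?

Baseline:
  N = 122
  X = 121
  A = -39 + 121 = 82
  Y = 83 − 6·122 + 5·82 = -239
Policy A (X := 148):
  N = 122
  X = 148
  A = -39 + 148 = 109
  Y = 83 − 6·122 + 5·109 = -104
ΔA = 109 − 82 = 27; ΔY = -104 − (-239) = 135
Score = (-1)·27 + (-4)·135 = -567

-567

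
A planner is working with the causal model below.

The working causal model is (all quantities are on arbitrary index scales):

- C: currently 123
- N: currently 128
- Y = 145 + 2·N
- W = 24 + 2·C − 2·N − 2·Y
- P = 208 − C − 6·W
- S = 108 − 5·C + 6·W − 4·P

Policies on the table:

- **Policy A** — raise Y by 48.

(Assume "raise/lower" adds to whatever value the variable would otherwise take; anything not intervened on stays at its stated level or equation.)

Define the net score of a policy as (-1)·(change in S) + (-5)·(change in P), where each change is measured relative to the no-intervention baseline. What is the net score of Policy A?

0

Baseline:
  C = 123
  N = 128
  Y = 145 + 2·128 = 401
  W = 24 + 2·123 − 2·128 − 2·401 = -788
  P = 208 − 123 − 6·(-788) = 4813
  S = 108 − 5·123 + 6·(-788) − 4·4813 = -24487
Policy A (Y + 48):
  C = 123
  N = 128
  Y = 145 + 2·128 (+48 from intervention) = 449
  W = 24 + 2·123 − 2·128 − 2·449 = -884
  P = 208 − 123 − 6·(-884) = 5389
  S = 108 − 5·123 + 6·(-884) − 4·5389 = -27367
ΔS = -27367 − (-24487) = -2880; ΔP = 5389 − 4813 = 576
Score = (-1)·(-2880) + (-5)·576 = 0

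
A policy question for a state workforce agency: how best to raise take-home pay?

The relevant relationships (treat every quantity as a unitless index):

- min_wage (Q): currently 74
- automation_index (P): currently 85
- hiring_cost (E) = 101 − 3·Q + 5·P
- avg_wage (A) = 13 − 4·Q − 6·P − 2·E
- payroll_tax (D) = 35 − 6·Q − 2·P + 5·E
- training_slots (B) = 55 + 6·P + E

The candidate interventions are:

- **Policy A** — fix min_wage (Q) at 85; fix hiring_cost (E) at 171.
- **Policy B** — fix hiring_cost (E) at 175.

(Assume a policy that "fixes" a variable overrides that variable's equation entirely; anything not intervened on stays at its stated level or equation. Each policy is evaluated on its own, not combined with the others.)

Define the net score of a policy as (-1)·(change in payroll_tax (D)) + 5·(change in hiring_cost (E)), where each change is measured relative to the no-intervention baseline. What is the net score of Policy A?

Baseline:
  Q = 74
  P = 85
  E = 101 − 3·74 + 5·85 = 304
  D = 35 − 6·74 − 2·85 + 5·304 = 941
Policy A (Q := 85, E := 171):
  Q = 85
  P = 85
  E = 171
  D = 35 − 6·85 − 2·85 + 5·171 = 210
ΔD = 210 − 941 = -731; ΔE = 171 − 304 = -133
Score = (-1)·(-731) + 5·(-133) = 66

66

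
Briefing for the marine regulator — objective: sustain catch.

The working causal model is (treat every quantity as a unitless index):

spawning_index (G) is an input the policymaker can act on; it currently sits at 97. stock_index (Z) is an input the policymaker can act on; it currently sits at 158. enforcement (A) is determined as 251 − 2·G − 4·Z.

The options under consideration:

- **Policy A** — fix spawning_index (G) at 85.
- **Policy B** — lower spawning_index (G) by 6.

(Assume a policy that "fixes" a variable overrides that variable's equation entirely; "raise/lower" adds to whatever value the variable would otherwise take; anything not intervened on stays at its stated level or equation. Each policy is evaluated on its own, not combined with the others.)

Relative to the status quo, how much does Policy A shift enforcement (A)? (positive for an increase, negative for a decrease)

24

Baseline:
  G = 97
  Z = 158
  A = 251 − 2·97 − 4·158 = -575
Policy A (G := 85):
  G = 85
  Z = 158
  A = 251 − 2·85 − 4·158 = -551
Change in A: -551 − (-575) = 24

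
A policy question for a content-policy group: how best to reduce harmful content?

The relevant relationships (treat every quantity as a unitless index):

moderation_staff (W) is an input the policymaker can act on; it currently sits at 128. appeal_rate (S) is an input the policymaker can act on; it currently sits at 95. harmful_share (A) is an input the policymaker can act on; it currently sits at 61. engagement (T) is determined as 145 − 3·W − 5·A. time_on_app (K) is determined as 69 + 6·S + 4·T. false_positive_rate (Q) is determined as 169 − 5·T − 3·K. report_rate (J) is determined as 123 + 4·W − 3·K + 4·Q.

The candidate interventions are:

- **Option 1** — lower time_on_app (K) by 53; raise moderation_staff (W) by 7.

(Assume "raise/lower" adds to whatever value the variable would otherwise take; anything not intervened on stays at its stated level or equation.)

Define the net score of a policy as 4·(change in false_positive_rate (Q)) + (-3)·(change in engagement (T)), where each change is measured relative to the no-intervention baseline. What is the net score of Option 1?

2127

Baseline:
  W = 128
  S = 95
  A = 61
  T = 145 − 3·128 − 5·61 = -544
  K = 69 + 6·95 + 4·(-544) = -1537
  Q = 169 − 5·(-544) − 3·(-1537) = 7500
Option 1 (K − 53, W + 7):
  W = 128 + 7 = 135
  S = 95
  A = 61
  T = 145 − 3·135 − 5·61 = -565
  K = 69 + 6·95 + 4·(-565) (−53 from intervention) = -1674
  Q = 169 − 5·(-565) − 3·(-1674) = 8016
ΔQ = 8016 − 7500 = 516; ΔT = -565 − (-544) = -21
Score = 4·516 + (-3)·(-21) = 2127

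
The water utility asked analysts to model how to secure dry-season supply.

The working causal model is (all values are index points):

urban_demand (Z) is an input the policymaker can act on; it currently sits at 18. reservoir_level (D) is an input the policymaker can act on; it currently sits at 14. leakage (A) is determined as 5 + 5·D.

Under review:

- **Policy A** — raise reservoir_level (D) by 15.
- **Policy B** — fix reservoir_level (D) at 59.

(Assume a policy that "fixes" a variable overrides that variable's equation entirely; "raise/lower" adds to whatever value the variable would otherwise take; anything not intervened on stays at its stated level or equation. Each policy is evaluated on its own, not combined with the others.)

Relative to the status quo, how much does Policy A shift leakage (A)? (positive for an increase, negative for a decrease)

Baseline:
  D = 14
  A = 5 + 5·14 = 75
Policy A (D + 15):
  D = 14 + 15 = 29
  A = 5 + 5·29 = 150
Change in A: 150 − 75 = 75

75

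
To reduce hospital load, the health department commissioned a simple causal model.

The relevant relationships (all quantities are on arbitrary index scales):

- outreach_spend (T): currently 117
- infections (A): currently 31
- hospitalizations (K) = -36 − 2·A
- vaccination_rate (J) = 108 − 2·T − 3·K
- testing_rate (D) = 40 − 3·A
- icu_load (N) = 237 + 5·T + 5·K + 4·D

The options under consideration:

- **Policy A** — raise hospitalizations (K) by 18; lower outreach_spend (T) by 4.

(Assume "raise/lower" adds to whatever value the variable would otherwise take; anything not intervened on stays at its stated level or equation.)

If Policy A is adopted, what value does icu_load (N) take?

190

Policy A (K + 18, T − 4):
  T = 117 − 4 = 113
  A = 31
  K = -36 − 2·31 (+18 from intervention) = -80
  D = 40 − 3·31 = -53
  N = 237 + 5·113 + 5·(-80) + 4·(-53) = 190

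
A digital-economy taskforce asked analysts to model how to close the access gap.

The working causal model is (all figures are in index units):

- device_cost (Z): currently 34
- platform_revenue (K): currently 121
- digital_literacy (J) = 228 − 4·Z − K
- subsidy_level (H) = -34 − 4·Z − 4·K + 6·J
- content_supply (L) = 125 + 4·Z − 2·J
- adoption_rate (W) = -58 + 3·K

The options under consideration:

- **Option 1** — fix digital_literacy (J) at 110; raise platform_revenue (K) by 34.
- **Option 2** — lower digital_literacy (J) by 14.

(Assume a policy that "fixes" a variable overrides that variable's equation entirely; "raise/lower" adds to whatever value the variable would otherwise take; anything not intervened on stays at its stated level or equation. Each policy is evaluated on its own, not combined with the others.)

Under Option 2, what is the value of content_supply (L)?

Option 2 (J − 14):
  Z = 34
  K = 121
  J = 228 − 4·34 − 121 (−14 from intervention) = -43
  L = 125 + 4·34 − 2·(-43) = 347

347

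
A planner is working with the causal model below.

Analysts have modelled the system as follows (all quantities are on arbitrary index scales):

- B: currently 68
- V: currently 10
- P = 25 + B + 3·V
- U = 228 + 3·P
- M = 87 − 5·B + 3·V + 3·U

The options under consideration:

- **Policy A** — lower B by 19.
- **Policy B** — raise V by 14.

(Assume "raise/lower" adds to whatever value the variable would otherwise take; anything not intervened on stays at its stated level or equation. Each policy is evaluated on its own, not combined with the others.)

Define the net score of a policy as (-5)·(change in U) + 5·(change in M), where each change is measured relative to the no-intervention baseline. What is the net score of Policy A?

Baseline:
  B = 68
  V = 10
  P = 25 + 68 + 3·10 = 123
  U = 228 + 3·123 = 597
  M = 87 − 5·68 + 3·10 + 3·597 = 1568
Policy A (B − 19):
  B = 68 − 19 = 49
  V = 10
  P = 25 + 49 + 3·10 = 104
  U = 228 + 3·104 = 540
  M = 87 − 5·49 + 3·10 + 3·540 = 1492
ΔU = 540 − 597 = -57; ΔM = 1492 − 1568 = -76
Score = (-5)·(-57) + 5·(-76) = -95

-95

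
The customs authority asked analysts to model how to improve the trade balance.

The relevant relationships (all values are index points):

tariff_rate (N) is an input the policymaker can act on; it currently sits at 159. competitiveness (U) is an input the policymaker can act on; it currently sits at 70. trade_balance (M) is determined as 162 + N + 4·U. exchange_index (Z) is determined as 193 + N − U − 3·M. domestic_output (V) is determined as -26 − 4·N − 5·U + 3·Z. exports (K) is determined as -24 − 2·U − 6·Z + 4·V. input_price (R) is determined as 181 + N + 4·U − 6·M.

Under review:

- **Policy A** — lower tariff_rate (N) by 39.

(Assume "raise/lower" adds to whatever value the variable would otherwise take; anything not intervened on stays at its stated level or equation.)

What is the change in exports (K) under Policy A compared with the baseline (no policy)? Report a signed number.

Baseline:
  N = 159
  U = 70
  M = 162 + 159 + 4·70 = 601
  Z = 193 + 159 − 70 − 3·601 = -1521
  V = -26 − 4·159 − 5·70 + 3·(-1521) = -5575
  K = -24 − 2·70 − 6·(-1521) + 4·(-5575) = -13338
Policy A (N − 39):
  N = 159 − 39 = 120
  U = 70
  M = 162 + 120 + 4·70 = 562
  Z = 193 + 120 − 70 − 3·562 = -1443
  V = -26 − 4·120 − 5·70 + 3·(-1443) = -5185
  K = -24 − 2·70 − 6·(-1443) + 4·(-5185) = -12246
Change in K: -12246 − (-13338) = 1092

1092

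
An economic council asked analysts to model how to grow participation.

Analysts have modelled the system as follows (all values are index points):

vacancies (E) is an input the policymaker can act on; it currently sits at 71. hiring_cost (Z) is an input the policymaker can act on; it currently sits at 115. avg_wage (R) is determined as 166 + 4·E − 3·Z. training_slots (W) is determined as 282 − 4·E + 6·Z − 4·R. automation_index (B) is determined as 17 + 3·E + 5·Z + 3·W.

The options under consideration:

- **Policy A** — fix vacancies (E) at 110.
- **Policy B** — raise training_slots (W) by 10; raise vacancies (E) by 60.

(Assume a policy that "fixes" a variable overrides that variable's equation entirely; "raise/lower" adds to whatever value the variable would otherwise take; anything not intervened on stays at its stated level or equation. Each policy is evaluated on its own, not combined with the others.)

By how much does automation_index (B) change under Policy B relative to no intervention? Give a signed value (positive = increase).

-3390

Baseline:
  E = 71
  Z = 115
  R = 166 + 4·71 − 3·115 = 105
  W = 282 − 4·71 + 6·115 − 4·105 = 268
  B = 17 + 3·71 + 5·115 + 3·268 = 1609
Policy B (W + 10, E + 60):
  E = 71 + 60 = 131
  Z = 115
  R = 166 + 4·131 − 3·115 = 345
  W = 282 − 4·131 + 6·115 − 4·345 (+10 from intervention) = -922
  B = 17 + 3·131 + 5·115 + 3·(-922) = -1781
Change in B: -1781 − 1609 = -3390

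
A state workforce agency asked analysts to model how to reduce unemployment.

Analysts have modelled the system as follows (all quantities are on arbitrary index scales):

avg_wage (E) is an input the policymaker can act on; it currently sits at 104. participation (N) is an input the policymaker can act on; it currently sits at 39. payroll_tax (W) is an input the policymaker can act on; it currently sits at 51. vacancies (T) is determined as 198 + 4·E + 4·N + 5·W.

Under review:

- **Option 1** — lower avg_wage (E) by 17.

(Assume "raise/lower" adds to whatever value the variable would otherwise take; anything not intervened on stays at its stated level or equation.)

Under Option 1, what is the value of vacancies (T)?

Option 1 (E − 17):
  E = 104 − 17 = 87
  N = 39
  W = 51
  T = 198 + 4·87 + 4·39 + 5·51 = 957

957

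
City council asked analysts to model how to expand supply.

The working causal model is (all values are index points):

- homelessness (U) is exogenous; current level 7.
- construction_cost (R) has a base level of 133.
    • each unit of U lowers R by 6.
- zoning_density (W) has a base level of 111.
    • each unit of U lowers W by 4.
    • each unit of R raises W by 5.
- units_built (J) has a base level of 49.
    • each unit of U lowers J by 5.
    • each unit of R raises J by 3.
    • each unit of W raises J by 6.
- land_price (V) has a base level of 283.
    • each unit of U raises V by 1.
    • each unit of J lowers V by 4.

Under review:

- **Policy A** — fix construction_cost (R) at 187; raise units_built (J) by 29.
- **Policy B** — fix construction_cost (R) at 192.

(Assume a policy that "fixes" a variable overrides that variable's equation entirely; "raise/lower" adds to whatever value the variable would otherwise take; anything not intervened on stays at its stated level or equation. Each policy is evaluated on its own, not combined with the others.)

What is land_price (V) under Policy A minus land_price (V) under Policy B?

544

Policy A (R := 187, J + 29):
  U = 7
  R = 187
  W = 111 − 4·7 + 5·187 = 1018
  J = 49 − 5·7 + 3·187 + 6·1018 (+29 from intervention) = 6712
  V = 283 + 7 − 4·6712 = -26558
Policy B (R := 192):
  U = 7
  R = 192
  W = 111 − 4·7 + 5·192 = 1043
  J = 49 − 5·7 + 3·192 + 6·1043 = 6848
  V = 283 + 7 − 4·6848 = -27102
V: -26558 − (-27102) = 544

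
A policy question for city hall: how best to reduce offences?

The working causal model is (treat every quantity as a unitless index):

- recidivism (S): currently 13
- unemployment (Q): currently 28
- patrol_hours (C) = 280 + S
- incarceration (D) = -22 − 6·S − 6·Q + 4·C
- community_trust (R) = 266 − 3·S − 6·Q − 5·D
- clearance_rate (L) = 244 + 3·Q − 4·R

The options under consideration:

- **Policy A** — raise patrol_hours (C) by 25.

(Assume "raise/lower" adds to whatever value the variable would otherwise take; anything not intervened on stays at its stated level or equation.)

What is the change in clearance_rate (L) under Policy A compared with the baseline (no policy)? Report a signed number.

Baseline:
  S = 13
  Q = 28
  C = 280 + 13 = 293
  D = -22 − 6·13 − 6·28 + 4·293 = 904
  R = 266 − 3·13 − 6·28 − 5·904 = -4461
  L = 244 + 3·28 − 4·(-4461) = 18172
Policy A (C + 25):
  S = 13
  Q = 28
  C = 280 + 13 (+25 from intervention) = 318
  D = -22 − 6·13 − 6·28 + 4·318 = 1004
  R = 266 − 3·13 − 6·28 − 5·1004 = -4961
  L = 244 + 3·28 − 4·(-4961) = 20172
Change in L: 20172 − 18172 = 2000

2000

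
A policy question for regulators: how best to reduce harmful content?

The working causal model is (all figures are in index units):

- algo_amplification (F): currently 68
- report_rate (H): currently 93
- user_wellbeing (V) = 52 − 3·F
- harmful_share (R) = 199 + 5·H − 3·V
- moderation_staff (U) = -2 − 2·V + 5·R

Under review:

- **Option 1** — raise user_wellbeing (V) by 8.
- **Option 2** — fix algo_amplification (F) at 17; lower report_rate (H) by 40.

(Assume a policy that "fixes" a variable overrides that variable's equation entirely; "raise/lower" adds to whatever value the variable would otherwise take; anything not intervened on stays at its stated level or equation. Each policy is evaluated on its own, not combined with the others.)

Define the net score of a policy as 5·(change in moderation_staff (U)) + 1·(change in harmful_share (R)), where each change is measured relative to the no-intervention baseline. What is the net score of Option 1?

Baseline:
  F = 68
  H = 93
  V = 52 − 3·68 = -152
  R = 199 + 5·93 − 3·(-152) = 1120
  U = -2 − 2·(-152) + 5·1120 = 5902
Option 1 (V + 8):
  F = 68
  H = 93
  V = 52 − 3·68 (+8 from intervention) = -144
  R = 199 + 5·93 − 3·(-144) = 1096
  U = -2 − 2·(-144) + 5·1096 = 5766
ΔU = 5766 − 5902 = -136; ΔR = 1096 − 1120 = -24
Score = 5·(-136) + 1·(-24) = -704

-704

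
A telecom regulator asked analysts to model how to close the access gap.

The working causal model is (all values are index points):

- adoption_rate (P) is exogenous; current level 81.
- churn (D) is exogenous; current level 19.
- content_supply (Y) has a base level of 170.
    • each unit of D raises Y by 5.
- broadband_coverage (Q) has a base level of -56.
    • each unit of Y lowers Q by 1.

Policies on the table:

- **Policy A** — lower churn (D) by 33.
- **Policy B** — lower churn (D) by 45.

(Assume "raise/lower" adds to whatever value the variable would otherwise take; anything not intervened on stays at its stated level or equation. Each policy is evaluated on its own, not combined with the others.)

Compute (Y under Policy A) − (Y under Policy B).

Policy A (D − 33):
  D = 19 − 33 = -14
  Y = 170 + 5·(-14) = 100
Policy B (D − 45):
  D = 19 − 45 = -26
  Y = 170 + 5·(-26) = 40
Y: 100 − 40 = 60

60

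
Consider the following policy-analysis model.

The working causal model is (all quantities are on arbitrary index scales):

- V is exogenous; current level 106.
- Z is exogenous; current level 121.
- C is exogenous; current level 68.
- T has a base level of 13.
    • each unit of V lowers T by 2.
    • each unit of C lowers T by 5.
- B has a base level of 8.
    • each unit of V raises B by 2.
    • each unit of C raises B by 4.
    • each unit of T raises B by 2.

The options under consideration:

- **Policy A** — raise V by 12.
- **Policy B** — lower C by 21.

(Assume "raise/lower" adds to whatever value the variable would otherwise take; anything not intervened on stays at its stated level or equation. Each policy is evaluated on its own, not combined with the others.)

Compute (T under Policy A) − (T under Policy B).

Policy A (V + 12):
  V = 106 + 12 = 118
  C = 68
  T = 13 − 2·118 − 5·68 = -563
Policy B (C − 21):
  V = 106
  C = 68 − 21 = 47
  T = 13 − 2·106 − 5·47 = -434
T: -563 − (-434) = -129

-129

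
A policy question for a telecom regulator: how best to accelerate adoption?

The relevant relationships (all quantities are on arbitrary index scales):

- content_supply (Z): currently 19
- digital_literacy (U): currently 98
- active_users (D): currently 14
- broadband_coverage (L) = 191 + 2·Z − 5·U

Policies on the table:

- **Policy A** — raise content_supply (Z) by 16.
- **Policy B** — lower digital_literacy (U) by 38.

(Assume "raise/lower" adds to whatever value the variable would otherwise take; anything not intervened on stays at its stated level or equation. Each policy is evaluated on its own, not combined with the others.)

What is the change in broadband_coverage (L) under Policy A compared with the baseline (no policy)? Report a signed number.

Baseline:
  Z = 19
  U = 98
  L = 191 + 2·19 − 5·98 = -261
Policy A (Z + 16):
  Z = 19 + 16 = 35
  U = 98
  L = 191 + 2·35 − 5·98 = -229
Change in L: -229 − (-261) = 32

32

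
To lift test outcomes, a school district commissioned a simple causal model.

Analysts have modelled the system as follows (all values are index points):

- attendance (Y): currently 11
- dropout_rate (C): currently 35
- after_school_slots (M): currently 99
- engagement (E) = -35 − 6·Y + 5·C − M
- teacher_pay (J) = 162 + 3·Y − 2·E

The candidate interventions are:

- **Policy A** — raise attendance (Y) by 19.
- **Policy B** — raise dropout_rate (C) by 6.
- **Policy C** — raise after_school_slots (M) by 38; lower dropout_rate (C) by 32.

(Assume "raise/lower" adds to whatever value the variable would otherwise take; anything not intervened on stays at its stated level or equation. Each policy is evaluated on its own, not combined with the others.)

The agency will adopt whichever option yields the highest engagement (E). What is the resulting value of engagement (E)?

Policy A (Y + 19):
  Y = 11 + 19 = 30
  C = 35
  M = 99
  E = -35 − 6·30 + 5·35 − 99 = -139
Policy B (C + 6):
  Y = 11
  C = 35 + 6 = 41
  M = 99
  E = -35 − 6·11 + 5·41 − 99 = 5
Policy C (M + 38, C − 32):
  Y = 11
  C = 35 − 32 = 3
  M = 99 + 38 = 137
  E = -35 − 6·11 + 5·3 − 137 = -223
Comparing — Policy A: E=-139, Policy B: E=5, Policy C: E=-223. Highest is 5 (Policy B).

5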